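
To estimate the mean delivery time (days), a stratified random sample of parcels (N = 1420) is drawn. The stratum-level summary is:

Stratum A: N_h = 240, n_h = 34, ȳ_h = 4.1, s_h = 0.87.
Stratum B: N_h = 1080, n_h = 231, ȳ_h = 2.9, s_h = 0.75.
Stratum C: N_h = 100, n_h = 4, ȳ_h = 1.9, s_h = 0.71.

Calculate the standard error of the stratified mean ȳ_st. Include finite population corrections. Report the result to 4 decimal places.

SE(ȳ_st) ≈ 0.0475

V̂(ȳ_st) = Σ W_h² (1 − n_h/N_h) s_h²/n_h, with W_h = N_h/N and N = 1420:
  stratum A: (240/1420)²·(1 − 34/240)·0.87²/34 = 0.000545835
  stratum B: (1080/1420)²·(1 − 231/1080)·0.75²/231 = 0.0011073
  stratum C: (100/1420)²·(1 − 4/100)·0.71²/4 = 0.0006
V̂(ȳ_st) = 0.00225313
SE(ȳ_st) = √0.00225313 = 0.0474672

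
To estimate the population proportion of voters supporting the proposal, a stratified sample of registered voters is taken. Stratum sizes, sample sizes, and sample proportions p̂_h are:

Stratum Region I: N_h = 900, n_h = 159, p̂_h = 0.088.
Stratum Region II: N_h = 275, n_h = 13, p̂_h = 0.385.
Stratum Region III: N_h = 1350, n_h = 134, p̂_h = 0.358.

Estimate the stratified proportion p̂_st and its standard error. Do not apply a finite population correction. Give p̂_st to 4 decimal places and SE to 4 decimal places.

N = 2525; stratum weights W_h = N_h/N.
p̂_st = Σ W_h p̂_h = (900·0.088 + 275·0.385 + 1350·0.358)/2525 = 0.26470
V̂(p̂_st) = Σ W_h² p̂_h(1−p̂_h)/(n_h−1):
  stratum Region I: (900/2525)²·0.088·0.912/158 = 6.45331e-05
  stratum Region II: (275/2525)²·0.385·0.615/12 = 0.000234044
  stratum Region III: (1350/2525)²·0.358·0.642/133 = 0.000493982
V̂(p̂_st) = 0.000792559; SE = √V̂ = 0.0281524

p̂_st ≈ 0.2647, SE ≈ 0.0282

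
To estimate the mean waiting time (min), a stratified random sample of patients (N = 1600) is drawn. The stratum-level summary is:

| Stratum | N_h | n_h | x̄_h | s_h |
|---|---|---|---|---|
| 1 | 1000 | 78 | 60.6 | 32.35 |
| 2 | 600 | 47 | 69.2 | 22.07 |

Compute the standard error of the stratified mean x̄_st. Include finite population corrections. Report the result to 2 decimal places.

V̂(x̄_st) = Σ W_h² (1 − n_h/N_h) s_h²/n_h, with W_h = N_h/N and N = 1600:
  stratum 1: (1000/1600)²·(1 − 78/1000)·32.35²/78 = 4.8322
  stratum 2: (600/1600)²·(1 − 47/600)·22.07²/47 = 1.34321
V̂(x̄_st) = 6.17541
SE(x̄_st) = √6.17541 = 2.48504

SE(x̄_st) ≈ 2.49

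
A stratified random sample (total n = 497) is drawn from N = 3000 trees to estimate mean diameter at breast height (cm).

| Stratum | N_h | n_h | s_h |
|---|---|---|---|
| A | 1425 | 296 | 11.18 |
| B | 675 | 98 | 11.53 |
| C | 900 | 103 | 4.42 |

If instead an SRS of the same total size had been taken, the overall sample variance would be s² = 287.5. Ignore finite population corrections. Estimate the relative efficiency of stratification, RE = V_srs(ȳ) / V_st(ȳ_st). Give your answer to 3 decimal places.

RE ≈ 3.196

V̂(ȳ_st) = Σ W_h² s_h²/n_h, with W_h = N_h/N and N = 3000:
  stratum A: (1425/3000)²·11.18²/296 = 0.095275
  stratum B: (675/3000)²·11.53²/98 = 0.0686748
  stratum C: (900/3000)²·4.42²/103 = 0.0170706
V_st = 0.181021
V_srs = s²/n = 287.5/497 = 0.578471
Relative efficiency = V_srs / V_st = 0.578471/0.181021 = 3.1956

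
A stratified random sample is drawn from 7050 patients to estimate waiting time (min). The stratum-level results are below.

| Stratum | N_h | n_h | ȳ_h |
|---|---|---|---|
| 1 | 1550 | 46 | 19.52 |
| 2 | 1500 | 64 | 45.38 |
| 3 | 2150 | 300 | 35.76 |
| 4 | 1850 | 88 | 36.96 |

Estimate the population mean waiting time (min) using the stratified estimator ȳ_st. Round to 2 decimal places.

ȳ_st ≈ 34.55

N = Σ N_h = 7050. Stratum weights W_h = N_h/N.
ȳ_st = (1550·19.52 + 1500·45.38 + 2150·35.76 + 1850·36.96) / 7050 = 34.5512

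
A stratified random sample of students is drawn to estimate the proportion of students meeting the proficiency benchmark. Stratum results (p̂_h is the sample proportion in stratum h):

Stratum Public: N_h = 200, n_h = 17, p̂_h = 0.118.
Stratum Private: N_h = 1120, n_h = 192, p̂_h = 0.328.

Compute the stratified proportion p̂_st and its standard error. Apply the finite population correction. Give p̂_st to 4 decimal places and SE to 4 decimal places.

p̂_st ≈ 0.2962, SE ≈ 0.0287

N = 1320; stratum weights W_h = N_h/N.
p̂_st = Σ W_h p̂_h = (200·0.118 + 1120·0.328)/1320 = 0.29618
V̂(p̂_st) = Σ W_h² (1 − n_h/N_h) p̂_h(1−p̂_h)/(n_h−1):
  stratum Public: (200/1320)²·(1 − 17/200)·0.118·0.882/16 = 0.000136636
  stratum Private: (1120/1320)²·(1 − 192/1120)·0.328·0.672/191 = 0.000688379
V̂(p̂_st) = 0.000825015; SE = √V̂ = 0.0287231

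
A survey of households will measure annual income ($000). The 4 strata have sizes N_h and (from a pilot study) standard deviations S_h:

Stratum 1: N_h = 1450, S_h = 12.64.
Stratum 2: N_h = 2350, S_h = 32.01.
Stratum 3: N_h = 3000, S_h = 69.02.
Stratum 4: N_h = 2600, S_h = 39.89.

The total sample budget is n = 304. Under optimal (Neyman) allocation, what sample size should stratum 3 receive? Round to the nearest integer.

156

Neyman allocation: n_h = n · N_h S_h / Σ N_i S_i, with n = 304.
  stratum 1: N_h·S_h = 1450·12.64 = 18328.00
  stratum 2: N_h·S_h = 2350·32.01 = 75223.50
  stratum 3: N_h·S_h = 3000·69.02 = 207060.00
  stratum 4: N_h·S_h = 2600·39.89 = 103714.00
Σ N_h S_h = 404325.50
n for stratum 3 = 304·207060.00/404325.50 = 155.682 → 156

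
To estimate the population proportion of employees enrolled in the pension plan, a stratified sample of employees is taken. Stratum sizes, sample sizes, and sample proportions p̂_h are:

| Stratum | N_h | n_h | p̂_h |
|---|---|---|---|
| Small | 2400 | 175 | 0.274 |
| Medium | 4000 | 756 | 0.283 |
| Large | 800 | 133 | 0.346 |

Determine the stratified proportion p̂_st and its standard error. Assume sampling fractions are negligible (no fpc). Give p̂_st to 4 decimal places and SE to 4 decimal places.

N = 7200; stratum weights W_h = N_h/N.
p̂_st = Σ W_h p̂_h = (2400·0.274 + 4000·0.283 + 800·0.346)/7200 = 0.28700
V̂(p̂_st) = Σ W_h² p̂_h(1−p̂_h)/(n_h−1):
  stratum Small: (2400/7200)²·0.274·0.726/174 = 0.000127027
  stratum Medium: (4000/7200)²·0.283·0.717/755 = 8.29495e-05
  stratum Large: (800/7200)²·0.346·0.654/132 = 2.11639e-05
V̂(p̂_st) = 0.00023114; SE = √V̂ = 0.0152033

p̂_st ≈ 0.2870, SE ≈ 0.0152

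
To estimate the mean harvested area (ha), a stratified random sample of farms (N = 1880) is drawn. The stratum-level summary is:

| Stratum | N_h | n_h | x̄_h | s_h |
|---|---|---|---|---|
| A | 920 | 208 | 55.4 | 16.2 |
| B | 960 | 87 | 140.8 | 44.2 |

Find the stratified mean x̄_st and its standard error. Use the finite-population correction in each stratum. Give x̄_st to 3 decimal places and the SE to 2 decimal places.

x̄_st = Σ W_h x̄_h = (920·55.4 + 960·140.8)/1880 = 99.00851
V̂(x̄_st) = Σ W_h² (1 − n_h/N_h) s_h²/n_h, with W_h = N_h/N and N = 1880:
  stratum A: (920/1880)²·(1 − 208/920)·16.2²/208 = 0.23384
  stratum B: (960/1880)²·(1 − 87/960)·44.2²/87 = 5.3247
V̂(x̄_st) = 5.55854
SE(x̄_st) = √5.55854 = 2.35766

x̄_st ≈ 99.009, SE ≈ 2.36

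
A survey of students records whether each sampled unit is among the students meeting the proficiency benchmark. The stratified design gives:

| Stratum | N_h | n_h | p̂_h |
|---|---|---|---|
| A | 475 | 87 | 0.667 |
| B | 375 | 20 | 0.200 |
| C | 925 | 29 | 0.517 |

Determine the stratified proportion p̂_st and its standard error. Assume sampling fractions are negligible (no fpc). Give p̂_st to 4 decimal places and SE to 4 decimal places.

p̂_st ≈ 0.4902, SE ≈ 0.0546

N = 1775; stratum weights W_h = N_h/N.
p̂_st = Σ W_h p̂_h = (475·0.667 + 375·0.200 + 925·0.517)/1775 = 0.49017
V̂(p̂_st) = Σ W_h² p̂_h(1−p̂_h)/(n_h−1):
  stratum A: (475/1775)²·0.667·0.333/86 = 0.000184953
  stratum B: (375/1775)²·0.200·0.800/19 = 0.000375865
  stratum C: (925/1775)²·0.517·0.483/28 = 0.00242196
V̂(p̂_st) = 0.00298278; SE = √V̂ = 0.0546148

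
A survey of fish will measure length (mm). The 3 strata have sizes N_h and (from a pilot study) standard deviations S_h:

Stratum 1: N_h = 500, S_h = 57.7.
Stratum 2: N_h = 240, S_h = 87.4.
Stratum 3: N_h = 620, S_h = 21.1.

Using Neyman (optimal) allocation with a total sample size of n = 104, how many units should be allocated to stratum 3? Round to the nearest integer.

22

Neyman allocation: n_h = n · N_h S_h / Σ N_i S_i, with n = 104.
  stratum 1: N_h·S_h = 500·57.7 = 28850.00
  stratum 2: N_h·S_h = 240·87.4 = 20976.00
  stratum 3: N_h·S_h = 620·21.1 = 13082.00
Σ N_h S_h = 62908.00
n for stratum 3 = 104·13082.00/62908.00 = 21.627 → 22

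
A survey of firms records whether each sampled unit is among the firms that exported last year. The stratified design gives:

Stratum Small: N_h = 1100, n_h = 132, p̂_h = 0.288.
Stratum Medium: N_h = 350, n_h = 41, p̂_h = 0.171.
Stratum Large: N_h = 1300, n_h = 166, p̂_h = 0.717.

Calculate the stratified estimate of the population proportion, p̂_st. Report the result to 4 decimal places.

p̂_st ≈ 0.4759

N = 2750; stratum weights W_h = N_h/N.
p̂_st = Σ W_h p̂_h = (1100·0.288 + 350·0.171 + 1300·0.717)/2750 = 0.47591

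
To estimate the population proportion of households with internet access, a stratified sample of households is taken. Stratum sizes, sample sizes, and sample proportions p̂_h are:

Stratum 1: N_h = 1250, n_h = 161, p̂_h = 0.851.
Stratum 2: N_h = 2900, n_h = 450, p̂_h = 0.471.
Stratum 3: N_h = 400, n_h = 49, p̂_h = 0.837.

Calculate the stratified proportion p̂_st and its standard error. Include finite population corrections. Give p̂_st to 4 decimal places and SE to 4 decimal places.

p̂_st ≈ 0.6076, SE ≈ 0.0162

N = 4550; stratum weights W_h = N_h/N.
p̂_st = Σ W_h p̂_h = (1250·0.851 + 2900·0.471 + 400·0.837)/4550 = 0.60757
V̂(p̂_st) = Σ W_h² (1 − n_h/N_h) p̂_h(1−p̂_h)/(n_h−1):
  stratum 1: (1250/4550)²·(1 − 161/1250)·0.851·0.149/160 = 5.21088e-05
  stratum 2: (2900/4550)²·(1 − 450/2900)·0.471·0.529/449 = 0.000190446
  stratum 3: (400/4550)²·(1 − 49/400)·0.837·0.163/48 = 1.9276e-05
V̂(p̂_st) = 0.000261831; SE = √V̂ = 0.0161812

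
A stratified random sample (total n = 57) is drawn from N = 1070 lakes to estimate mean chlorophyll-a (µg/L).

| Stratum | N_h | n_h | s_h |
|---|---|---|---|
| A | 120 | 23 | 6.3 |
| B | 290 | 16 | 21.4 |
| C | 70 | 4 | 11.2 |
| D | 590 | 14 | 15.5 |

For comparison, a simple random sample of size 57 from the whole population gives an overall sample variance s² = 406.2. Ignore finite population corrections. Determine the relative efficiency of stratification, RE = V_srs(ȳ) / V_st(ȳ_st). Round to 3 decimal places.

V̂(ȳ_st) = Σ W_h² s_h²/n_h, with W_h = N_h/N and N = 1070:
  stratum A: (120/1070)²·6.3²/23 = 0.0217044
  stratum B: (290/1070)²·21.4²/16 = 2.1025
  stratum C: (70/1070)²·11.2²/4 = 0.134216
  stratum D: (590/1070)²·15.5²/14 = 5.21761
V_st = 7.47603
V_srs = s²/n = 406.2/57 = 7.12632
Relative efficiency = V_srs / V_st = 7.12632/7.47603 = 0.9532

RE ≈ 0.953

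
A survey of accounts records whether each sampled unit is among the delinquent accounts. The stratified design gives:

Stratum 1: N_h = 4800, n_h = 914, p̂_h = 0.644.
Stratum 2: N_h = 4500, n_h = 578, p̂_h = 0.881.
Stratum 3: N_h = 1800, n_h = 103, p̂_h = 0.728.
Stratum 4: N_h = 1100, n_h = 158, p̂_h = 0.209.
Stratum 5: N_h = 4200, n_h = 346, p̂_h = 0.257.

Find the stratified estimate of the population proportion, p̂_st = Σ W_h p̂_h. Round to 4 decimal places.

N = 16400; stratum weights W_h = N_h/N.
p̂_st = Σ W_h p̂_h = (4800·0.644 + 4500·0.881 + 1800·0.728 + 1100·0.209 + 4200·0.257)/16400 = 0.58996

p̂_st ≈ 0.5900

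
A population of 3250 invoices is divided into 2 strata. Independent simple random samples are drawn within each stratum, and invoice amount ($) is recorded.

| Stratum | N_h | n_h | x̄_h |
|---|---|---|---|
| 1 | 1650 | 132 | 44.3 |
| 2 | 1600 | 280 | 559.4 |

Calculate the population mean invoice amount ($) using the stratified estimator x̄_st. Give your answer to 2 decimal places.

N = Σ N_h = 3250. Stratum weights W_h = N_h/N.
x̄_st = (1650·44.3 + 1600·559.4) / 3250 = 297.8877

x̄_st ≈ 297.89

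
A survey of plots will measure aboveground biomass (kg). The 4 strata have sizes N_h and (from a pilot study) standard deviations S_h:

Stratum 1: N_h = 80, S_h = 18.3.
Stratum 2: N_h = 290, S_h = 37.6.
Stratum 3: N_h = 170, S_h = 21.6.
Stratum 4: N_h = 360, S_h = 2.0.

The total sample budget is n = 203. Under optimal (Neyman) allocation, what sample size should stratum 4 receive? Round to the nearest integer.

9

Neyman allocation: n_h = n · N_h S_h / Σ N_i S_i, with n = 203.
  stratum 1: N_h·S_h = 80·18.3 = 1464.00
  stratum 2: N_h·S_h = 290·37.6 = 10904.00
  stratum 3: N_h·S_h = 170·21.6 = 3672.00
  stratum 4: N_h·S_h = 360·2.0 = 720.00
Σ N_h S_h = 16760.00
n for stratum 4 = 203·720.00/16760.00 = 8.721 → 9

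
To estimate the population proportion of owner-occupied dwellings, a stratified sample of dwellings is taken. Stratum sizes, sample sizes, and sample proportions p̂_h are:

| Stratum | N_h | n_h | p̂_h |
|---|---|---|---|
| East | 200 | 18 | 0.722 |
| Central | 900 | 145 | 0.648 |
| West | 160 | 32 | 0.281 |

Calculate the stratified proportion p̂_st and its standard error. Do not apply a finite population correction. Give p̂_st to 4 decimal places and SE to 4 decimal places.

N = 1260; stratum weights W_h = N_h/N.
p̂_st = Σ W_h p̂_h = (200·0.722 + 900·0.648 + 160·0.281)/1260 = 0.61314
V̂(p̂_st) = Σ W_h² p̂_h(1−p̂_h)/(n_h−1):
  stratum East: (200/1260)²·0.722·0.278/17 = 0.000297476
  stratum Central: (900/1260)²·0.648·0.352/144 = 0.000808163
  stratum West: (160/1260)²·0.281·0.719/31 = 0.000105093
V̂(p̂_st) = 0.00121073; SE = √V̂ = 0.0347956

p̂_st ≈ 0.6131, SE ≈ 0.0348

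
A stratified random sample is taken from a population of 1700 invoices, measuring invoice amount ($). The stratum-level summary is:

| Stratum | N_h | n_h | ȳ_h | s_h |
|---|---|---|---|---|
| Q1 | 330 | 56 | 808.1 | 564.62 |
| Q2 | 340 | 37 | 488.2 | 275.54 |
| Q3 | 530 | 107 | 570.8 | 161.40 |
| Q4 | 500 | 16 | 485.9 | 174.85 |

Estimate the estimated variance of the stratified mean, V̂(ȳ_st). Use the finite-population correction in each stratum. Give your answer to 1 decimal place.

V̂(ȳ_st) = Σ W_h² (1 − n_h/N_h) s_h²/n_h, with W_h = N_h/N and N = 1700:
  stratum Q1: (330/1700)²·(1 − 56/330)·564.62²/56 = 178.111
  stratum Q2: (340/1700)²·(1 − 37/340)·275.54²/37 = 73.1461
  stratum Q3: (530/1700)²·(1 − 107/530)·161.40²/107 = 18.8861
  stratum Q4: (500/1700)²·(1 − 16/500)·174.85²/16 = 160.003
V̂(ȳ_st) = 430.147

V̂(ȳ_st) ≈ 430.1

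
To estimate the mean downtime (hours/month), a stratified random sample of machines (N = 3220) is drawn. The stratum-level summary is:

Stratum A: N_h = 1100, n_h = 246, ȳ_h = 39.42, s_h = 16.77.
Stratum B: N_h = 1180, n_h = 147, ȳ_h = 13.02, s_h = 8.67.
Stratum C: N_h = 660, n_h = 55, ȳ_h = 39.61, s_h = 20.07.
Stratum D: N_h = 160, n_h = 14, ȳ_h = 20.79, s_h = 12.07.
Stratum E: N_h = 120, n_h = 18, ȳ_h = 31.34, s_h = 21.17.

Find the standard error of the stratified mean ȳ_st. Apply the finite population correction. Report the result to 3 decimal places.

SE(ȳ_st) ≈ 0.706

V̂(ȳ_st) = Σ W_h² (1 − n_h/N_h) s_h²/n_h, with W_h = N_h/N and N = 3220:
  stratum A: (1100/3220)²·(1 − 246/1100)·16.77²/246 = 0.103579
  stratum B: (1180/3220)²·(1 − 147/1180)·8.67²/147 = 0.0601162
  stratum C: (660/3220)²·(1 − 55/660)·20.07²/55 = 0.282046
  stratum D: (160/3220)²·(1 − 14/160)·12.07²/14 = 0.0234449
  stratum E: (120/3220)²·(1 − 18/120)·21.17²/18 = 0.0293927
V̂(ȳ_st) = 0.498578
SE(ȳ_st) = √0.498578 = 0.706101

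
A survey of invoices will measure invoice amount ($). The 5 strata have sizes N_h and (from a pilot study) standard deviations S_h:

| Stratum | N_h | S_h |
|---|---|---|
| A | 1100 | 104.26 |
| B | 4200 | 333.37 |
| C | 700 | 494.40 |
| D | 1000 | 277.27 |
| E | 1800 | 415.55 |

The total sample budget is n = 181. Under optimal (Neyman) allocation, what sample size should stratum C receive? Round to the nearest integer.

Neyman allocation: n_h = n · N_h S_h / Σ N_i S_i, with n = 181.
  stratum A: N_h·S_h = 1100·104.26 = 114686.00
  stratum B: N_h·S_h = 4200·333.37 = 1400154.00
  stratum C: N_h·S_h = 700·494.40 = 346080.00
  stratum D: N_h·S_h = 1000·277.27 = 277270.00
  stratum E: N_h·S_h = 1800·415.55 = 747990.00
Σ N_h S_h = 2886180.00
n for stratum C = 181·346080.00/2886180.00 = 21.704 → 22

22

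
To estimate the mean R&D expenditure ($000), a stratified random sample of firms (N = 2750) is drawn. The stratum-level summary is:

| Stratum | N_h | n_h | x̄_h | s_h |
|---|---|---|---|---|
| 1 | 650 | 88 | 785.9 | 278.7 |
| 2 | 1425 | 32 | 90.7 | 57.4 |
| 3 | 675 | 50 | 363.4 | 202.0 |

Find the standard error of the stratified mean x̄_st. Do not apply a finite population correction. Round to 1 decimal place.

V̂(x̄_st) = Σ W_h² s_h²/n_h, with W_h = N_h/N and N = 2750:
  stratum 1: (650/2750)²·278.7²/88 = 49.312
  stratum 2: (1425/2750)²·57.4²/32 = 27.6464
  stratum 3: (675/2750)²·202.0²/50 = 49.1671
V̂(x̄_st) = 126.126
SE(x̄_st) = √126.126 = 11.2306

SE(x̄_st) ≈ 11.2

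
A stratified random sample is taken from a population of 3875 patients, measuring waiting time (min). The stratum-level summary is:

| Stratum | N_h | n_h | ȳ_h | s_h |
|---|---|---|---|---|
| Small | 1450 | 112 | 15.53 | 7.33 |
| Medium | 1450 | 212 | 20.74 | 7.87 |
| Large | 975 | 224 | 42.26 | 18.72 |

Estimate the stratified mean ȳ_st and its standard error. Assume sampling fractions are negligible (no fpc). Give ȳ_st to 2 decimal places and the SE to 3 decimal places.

ȳ_st = Σ W_h ȳ_h = (1450·15.53 + 1450·20.74 + 975·42.26)/3875 = 24.20516
V̂(ȳ_st) = Σ W_h² s_h²/n_h, with W_h = N_h/N and N = 3875:
  stratum Small: (1450/3875)²·7.33²/112 = 0.0671711
  stratum Medium: (1450/3875)²·7.87²/212 = 0.0409078
  stratum Large: (975/3875)²·18.72²/224 = 0.0990443
V̂(ȳ_st) = 0.207123
SE(ȳ_st) = √0.207123 = 0.455108

ȳ_st ≈ 24.21, SE ≈ 0.455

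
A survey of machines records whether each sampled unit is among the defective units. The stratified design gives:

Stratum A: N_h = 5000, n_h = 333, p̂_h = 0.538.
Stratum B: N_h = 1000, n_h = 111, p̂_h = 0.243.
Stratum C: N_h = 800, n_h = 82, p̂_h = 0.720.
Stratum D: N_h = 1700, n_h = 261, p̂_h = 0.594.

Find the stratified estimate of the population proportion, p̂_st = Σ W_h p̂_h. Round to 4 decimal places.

p̂_st ≈ 0.5316

N = 8500; stratum weights W_h = N_h/N.
p̂_st = Σ W_h p̂_h = (5000·0.538 + 1000·0.243 + 800·0.720 + 1700·0.594)/8500 = 0.53162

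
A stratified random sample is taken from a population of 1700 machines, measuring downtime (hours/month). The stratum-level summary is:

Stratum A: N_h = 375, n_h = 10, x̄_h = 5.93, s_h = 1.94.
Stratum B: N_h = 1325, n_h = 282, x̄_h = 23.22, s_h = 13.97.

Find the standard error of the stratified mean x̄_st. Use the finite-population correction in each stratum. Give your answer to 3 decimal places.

V̂(x̄_st) = Σ W_h² (1 − n_h/N_h) s_h²/n_h, with W_h = N_h/N and N = 1700:
  stratum A: (375/1700)²·(1 − 10/375)·1.94²/10 = 0.017825
  stratum B: (1325/1700)²·(1 − 282/1325)·13.97²/282 = 0.330938
V̂(x̄_st) = 0.348763
SE(x̄_st) = √0.348763 = 0.590561

SE(x̄_st) ≈ 0.591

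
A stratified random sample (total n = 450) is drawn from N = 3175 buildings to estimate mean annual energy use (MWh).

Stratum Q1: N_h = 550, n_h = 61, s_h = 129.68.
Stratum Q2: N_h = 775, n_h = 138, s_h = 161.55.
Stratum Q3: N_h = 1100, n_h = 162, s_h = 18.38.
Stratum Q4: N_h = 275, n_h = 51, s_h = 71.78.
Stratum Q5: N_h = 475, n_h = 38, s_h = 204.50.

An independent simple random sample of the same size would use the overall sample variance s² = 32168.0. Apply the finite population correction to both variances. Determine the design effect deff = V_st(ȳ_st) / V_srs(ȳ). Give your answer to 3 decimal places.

deff ≈ 0.654

V̂(ȳ_st) = Σ W_h² (1 − n_h/N_h) s_h²/n_h, with W_h = N_h/N and N = 3175:
  stratum Q1: (550/3175)²·(1 − 61/550)·129.68²/61 = 7.3553
  stratum Q2: (775/3175)²·(1 − 138/775)·161.55²/138 = 9.26165
  stratum Q3: (1100/3175)²·(1 − 162/1100)·18.38²/162 = 0.213444
  stratum Q4: (275/3175)²·(1 − 51/275)·71.78²/51 = 0.617348
  stratum Q5: (475/3175)²·(1 − 38/475)·204.50²/38 = 22.6616
V_st = 40.1093
V_srs = (1 − 450/3175)·32168.0/450 = 61.3528
deff = V_st / V_srs = 40.1093/61.3528 = 0.6537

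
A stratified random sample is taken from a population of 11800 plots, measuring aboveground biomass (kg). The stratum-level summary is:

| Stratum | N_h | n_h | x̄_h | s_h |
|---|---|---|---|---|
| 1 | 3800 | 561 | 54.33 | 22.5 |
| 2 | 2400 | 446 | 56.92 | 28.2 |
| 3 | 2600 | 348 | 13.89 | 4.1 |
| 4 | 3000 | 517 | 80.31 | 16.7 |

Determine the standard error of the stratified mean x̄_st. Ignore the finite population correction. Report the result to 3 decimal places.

V̂(x̄_st) = Σ W_h² s_h²/n_h, with W_h = N_h/N and N = 11800:
  stratum 1: (3800/11800)²·22.5²/561 = 0.0935848
  stratum 2: (2400/11800)²·28.2²/446 = 0.0737602
  stratum 3: (2600/11800)²·4.1²/348 = 0.00234515
  stratum 4: (3000/11800)²·16.7²/517 = 0.0348675
V̂(x̄_st) = 0.204558
SE(x̄_st) = √0.204558 = 0.45228

SE(x̄_st) ≈ 0.452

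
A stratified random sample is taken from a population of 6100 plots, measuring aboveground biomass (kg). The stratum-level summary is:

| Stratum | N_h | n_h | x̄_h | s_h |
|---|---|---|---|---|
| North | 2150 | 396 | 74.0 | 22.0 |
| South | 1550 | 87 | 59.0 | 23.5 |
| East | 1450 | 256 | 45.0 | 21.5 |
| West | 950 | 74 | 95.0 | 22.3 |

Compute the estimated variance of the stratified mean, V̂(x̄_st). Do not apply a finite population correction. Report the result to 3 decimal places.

V̂(x̄_st) = Σ W_h² s_h²/n_h, with W_h = N_h/N and N = 6100:
  stratum North: (2150/6100)²·22.0²/396 = 0.151833
  stratum South: (1550/6100)²·23.5²/87 = 0.409846
  stratum East: (1450/6100)²·21.5²/256 = 0.102027
  stratum West: (950/6100)²·22.3²/74 = 0.162992
V̂(x̄_st) = 0.826697

V̂(x̄_st) ≈ 0.827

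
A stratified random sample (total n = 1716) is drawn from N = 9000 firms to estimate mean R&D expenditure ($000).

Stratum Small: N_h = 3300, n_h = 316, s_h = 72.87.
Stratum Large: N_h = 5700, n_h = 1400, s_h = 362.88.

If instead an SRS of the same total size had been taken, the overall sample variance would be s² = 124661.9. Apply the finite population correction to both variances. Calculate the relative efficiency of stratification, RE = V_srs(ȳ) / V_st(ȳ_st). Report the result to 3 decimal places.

V̂(ȳ_st) = Σ W_h² (1 − n_h/N_h) s_h²/n_h, with W_h = N_h/N and N = 9000:
  stratum Small: (3300/9000)²·(1 − 316/3300)·72.87²/316 = 2.04286
  stratum Large: (5700/9000)²·(1 − 1400/5700)·362.88²/1400 = 28.4614
V_st = 30.5043
V_srs = (1 − 1716/9000)·124661.9/1716 = 58.7955
Relative efficiency = V_srs / V_st = 58.7955/30.5043 = 1.9275

RE ≈ 1.927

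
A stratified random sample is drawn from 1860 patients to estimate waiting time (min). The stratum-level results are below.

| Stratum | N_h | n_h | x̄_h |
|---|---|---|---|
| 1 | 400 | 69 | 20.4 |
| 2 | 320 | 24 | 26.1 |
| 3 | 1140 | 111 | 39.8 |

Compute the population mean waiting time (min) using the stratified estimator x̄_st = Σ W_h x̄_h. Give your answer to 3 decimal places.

x̄_st ≈ 33.271

N = Σ N_h = 1860. Stratum weights W_h = N_h/N.
x̄_st = (400·20.4 + 320·26.1 + 1140·39.8) / 1860 = 33.27097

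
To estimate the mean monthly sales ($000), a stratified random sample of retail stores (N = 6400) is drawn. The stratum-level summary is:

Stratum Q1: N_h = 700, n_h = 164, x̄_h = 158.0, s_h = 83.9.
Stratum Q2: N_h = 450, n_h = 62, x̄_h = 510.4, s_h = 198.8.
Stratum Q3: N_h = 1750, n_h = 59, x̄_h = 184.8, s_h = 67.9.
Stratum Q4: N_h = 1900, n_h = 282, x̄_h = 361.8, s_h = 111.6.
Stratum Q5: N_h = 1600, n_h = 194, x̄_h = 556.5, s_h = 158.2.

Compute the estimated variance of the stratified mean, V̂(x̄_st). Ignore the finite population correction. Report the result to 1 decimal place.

V̂(x̄_st) ≈ 21.5

V̂(x̄_st) = Σ W_h² s_h²/n_h, with W_h = N_h/N and N = 6400:
  stratum Q1: (700/6400)²·83.9²/164 = 0.513471
  stratum Q2: (450/6400)²·198.8²/62 = 3.15142
  stratum Q3: (1750/6400)²·67.9²/59 = 5.84257
  stratum Q4: (1900/6400)²·111.6²/282 = 3.89248
  stratum Q5: (1600/6400)²·158.2²/194 = 8.0629
V̂(x̄_st) = 21.4628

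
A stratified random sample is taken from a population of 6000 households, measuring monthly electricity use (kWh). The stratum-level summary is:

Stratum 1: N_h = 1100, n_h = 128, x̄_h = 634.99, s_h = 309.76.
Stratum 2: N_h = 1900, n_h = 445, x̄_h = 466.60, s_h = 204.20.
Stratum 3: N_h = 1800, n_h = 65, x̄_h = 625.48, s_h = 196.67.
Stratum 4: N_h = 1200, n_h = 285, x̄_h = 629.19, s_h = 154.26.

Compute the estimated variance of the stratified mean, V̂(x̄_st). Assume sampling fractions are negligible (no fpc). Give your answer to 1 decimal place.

V̂(x̄_st) ≈ 91.5

V̂(x̄_st) = Σ W_h² s_h²/n_h, with W_h = N_h/N and N = 6000:
  stratum 1: (1100/6000)²·309.76²/128 = 25.1955
  stratum 2: (1900/6000)²·204.20²/445 = 9.39628
  stratum 3: (1800/6000)²·196.67²/65 = 53.5557
  stratum 4: (1200/6000)²·154.26²/285 = 3.33981
V̂(x̄_st) = 91.4873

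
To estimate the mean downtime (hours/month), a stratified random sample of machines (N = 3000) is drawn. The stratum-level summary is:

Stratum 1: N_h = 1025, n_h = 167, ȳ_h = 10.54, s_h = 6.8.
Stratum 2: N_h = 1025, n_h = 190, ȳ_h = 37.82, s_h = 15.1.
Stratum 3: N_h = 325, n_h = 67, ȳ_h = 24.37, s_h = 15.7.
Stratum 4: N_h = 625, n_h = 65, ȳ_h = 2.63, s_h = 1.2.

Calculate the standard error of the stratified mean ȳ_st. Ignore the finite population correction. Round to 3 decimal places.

V̂(ȳ_st) = Σ W_h² s_h²/n_h, with W_h = N_h/N and N = 3000:
  stratum 1: (1025/3000)²·6.8²/167 = 0.0323226
  stratum 2: (1025/3000)²·15.1²/190 = 0.140089
  stratum 3: (325/3000)²·15.7²/67 = 0.0431766
  stratum 4: (625/3000)²·1.2²/65 = 0.000961538
V̂(ȳ_st) = 0.21655
SE(ȳ_st) = √0.21655 = 0.46535

SE(ȳ_st) ≈ 0.465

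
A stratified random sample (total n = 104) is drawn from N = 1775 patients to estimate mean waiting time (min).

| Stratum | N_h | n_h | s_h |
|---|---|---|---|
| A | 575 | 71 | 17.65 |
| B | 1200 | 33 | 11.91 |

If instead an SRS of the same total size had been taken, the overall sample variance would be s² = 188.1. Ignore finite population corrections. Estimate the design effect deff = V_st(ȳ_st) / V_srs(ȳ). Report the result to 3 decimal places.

deff ≈ 1.341

V̂(ȳ_st) = Σ W_h² s_h²/n_h, with W_h = N_h/N and N = 1775:
  stratum A: (575/1775)²·17.65²/71 = 0.460437
  stratum B: (1200/1775)²·11.91²/33 = 1.96461
V_st = 2.42504
V_srs = s²/n = 188.1/104 = 1.80865
deff = V_st / V_srs = 2.42504/1.80865 = 1.3408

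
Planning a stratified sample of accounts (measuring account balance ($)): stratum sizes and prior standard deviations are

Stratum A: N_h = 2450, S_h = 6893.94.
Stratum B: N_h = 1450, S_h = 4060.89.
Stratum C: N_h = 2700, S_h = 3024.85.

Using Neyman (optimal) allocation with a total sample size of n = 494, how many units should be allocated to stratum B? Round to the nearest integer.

94

Neyman allocation: n_h = n · N_h S_h / Σ N_i S_i, with n = 494.
  stratum A: N_h·S_h = 2450·6893.94 = 16890153.00
  stratum B: N_h·S_h = 1450·4060.89 = 5888290.50
  stratum C: N_h·S_h = 2700·3024.85 = 8167095.00
Σ N_h S_h = 30945538.50
n for stratum B = 494·5888290.50/30945538.50 = 93.998 → 94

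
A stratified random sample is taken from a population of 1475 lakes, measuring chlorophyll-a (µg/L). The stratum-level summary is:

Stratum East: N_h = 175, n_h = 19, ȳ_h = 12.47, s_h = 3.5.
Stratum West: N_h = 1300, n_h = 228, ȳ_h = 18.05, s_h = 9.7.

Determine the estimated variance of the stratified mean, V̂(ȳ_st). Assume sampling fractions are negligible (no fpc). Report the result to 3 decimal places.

V̂(ȳ_st) ≈ 0.330

V̂(ȳ_st) = Σ W_h² s_h²/n_h, with W_h = N_h/N and N = 1475:
  stratum East: (175/1475)²·3.5²/19 = 0.00907558
  stratum West: (1300/1475)²·9.7²/228 = 0.320561
V̂(ȳ_st) = 0.329637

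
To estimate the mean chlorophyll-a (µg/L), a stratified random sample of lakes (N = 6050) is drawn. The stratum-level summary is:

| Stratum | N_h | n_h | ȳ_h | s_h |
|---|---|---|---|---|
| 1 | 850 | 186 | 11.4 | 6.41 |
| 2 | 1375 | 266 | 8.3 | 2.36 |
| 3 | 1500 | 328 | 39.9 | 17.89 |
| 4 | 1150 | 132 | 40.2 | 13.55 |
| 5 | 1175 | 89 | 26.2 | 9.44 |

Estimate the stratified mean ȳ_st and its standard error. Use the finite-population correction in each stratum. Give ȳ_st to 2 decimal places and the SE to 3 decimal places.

ȳ_st = Σ W_h ȳ_h = (850·11.4 + 1375·8.3 + 1500·39.9 + 1150·40.2 + 1175·26.2)/6050 = 26.11033
V̂(ȳ_st) = Σ W_h² (1 − n_h/N_h) s_h²/n_h, with W_h = N_h/N and N = 6050:
  stratum 1: (850/6050)²·(1 − 186/850)·6.41²/186 = 0.00340627
  stratum 2: (1375/6050)²·(1 − 266/1375)·2.36²/266 = 0.0008723
  stratum 3: (1500/6050)²·(1 − 328/1500)·17.89²/328 = 0.0468657
  stratum 4: (1150/6050)²·(1 − 132/1150)·13.55²/132 = 0.0444877
  stratum 5: (1175/6050)²·(1 − 89/1175)·9.44²/89 = 0.0349069
V̂(ȳ_st) = 0.130539
SE(ȳ_st) = √0.130539 = 0.361302

ȳ_st ≈ 26.11, SE ≈ 0.361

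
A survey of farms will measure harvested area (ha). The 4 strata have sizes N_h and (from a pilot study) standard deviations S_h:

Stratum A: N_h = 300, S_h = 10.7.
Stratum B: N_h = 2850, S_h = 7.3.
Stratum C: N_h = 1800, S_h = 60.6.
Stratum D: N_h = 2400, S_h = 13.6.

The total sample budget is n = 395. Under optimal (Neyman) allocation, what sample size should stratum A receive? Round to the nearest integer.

8

Neyman allocation: n_h = n · N_h S_h / Σ N_i S_i, with n = 395.
  stratum A: N_h·S_h = 300·10.7 = 3210.00
  stratum B: N_h·S_h = 2850·7.3 = 20805.00
  stratum C: N_h·S_h = 1800·60.6 = 109080.00
  stratum D: N_h·S_h = 2400·13.6 = 32640.00
Σ N_h S_h = 165735.00
n for stratum A = 395·3210.00/165735.00 = 7.650 → 8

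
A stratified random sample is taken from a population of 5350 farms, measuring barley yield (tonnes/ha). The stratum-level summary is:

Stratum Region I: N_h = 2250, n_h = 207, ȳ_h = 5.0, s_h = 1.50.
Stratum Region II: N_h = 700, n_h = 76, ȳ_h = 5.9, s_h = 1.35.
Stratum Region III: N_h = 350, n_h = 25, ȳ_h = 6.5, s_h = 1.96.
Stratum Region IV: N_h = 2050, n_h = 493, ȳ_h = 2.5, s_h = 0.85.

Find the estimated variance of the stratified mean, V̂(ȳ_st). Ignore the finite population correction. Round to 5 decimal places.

V̂(ȳ_st) = Σ W_h² s_h²/n_h, with W_h = N_h/N and N = 5350:
  stratum Region I: (2250/5350)²·1.50²/207 = 0.00192251
  stratum Region II: (700/5350)²·1.35²/76 = 0.000410528
  stratum Region III: (350/5350)²·1.96²/25 = 0.000657659
  stratum Region IV: (2050/5350)²·0.85²/493 = 0.000215175
V̂(ȳ_st) = 0.00320588

V̂(ȳ_st) ≈ 0.00321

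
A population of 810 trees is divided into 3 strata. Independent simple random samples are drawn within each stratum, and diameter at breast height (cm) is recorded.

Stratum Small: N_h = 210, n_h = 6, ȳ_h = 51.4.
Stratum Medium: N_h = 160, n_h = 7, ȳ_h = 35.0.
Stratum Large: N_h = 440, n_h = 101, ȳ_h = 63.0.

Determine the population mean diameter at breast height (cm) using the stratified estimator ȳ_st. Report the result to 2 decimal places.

ȳ_st ≈ 54.46

N = Σ N_h = 810. Stratum weights W_h = N_h/N.
ȳ_st = (210·51.4 + 160·35.0 + 440·63.0) / 810 = 54.4617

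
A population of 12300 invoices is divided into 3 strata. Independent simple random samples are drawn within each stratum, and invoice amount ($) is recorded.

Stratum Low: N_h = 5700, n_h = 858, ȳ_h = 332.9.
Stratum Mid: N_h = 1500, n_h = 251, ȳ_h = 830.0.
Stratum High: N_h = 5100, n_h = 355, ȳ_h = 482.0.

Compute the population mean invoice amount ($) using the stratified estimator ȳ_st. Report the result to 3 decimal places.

ȳ_st ≈ 455.344

N = Σ N_h = 12300. Stratum weights W_h = N_h/N.
ȳ_st = (5700·332.9 + 1500·830.0 + 5100·482.0) / 12300 = 455.34390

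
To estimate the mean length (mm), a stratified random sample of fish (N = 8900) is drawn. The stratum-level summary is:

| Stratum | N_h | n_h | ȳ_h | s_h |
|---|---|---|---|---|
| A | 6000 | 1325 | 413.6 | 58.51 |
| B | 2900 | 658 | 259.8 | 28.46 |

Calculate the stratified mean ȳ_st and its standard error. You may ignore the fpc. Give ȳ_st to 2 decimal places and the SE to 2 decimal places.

ȳ_st ≈ 363.49, SE ≈ 1.14

ȳ_st = Σ W_h ȳ_h = (6000·413.6 + 2900·259.8)/8900 = 363.48539
V̂(ȳ_st) = Σ W_h² s_h²/n_h, with W_h = N_h/N and N = 8900:
  stratum A: (6000/8900)²·58.51²/1325 = 1.17427
  stratum B: (2900/8900)²·28.46²/658 = 0.130695
V̂(ȳ_st) = 1.30496
SE(ȳ_st) = √1.30496 = 1.14235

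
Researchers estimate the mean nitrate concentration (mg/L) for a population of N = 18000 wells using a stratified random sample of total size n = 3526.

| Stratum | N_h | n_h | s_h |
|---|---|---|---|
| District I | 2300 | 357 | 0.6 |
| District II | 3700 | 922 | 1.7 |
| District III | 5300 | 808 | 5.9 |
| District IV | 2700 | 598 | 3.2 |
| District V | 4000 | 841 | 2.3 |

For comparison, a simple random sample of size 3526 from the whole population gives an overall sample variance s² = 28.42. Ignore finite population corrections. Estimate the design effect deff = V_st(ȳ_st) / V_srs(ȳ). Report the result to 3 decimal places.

deff ≈ 0.568

V̂(ȳ_st) = Σ W_h² s_h²/n_h, with W_h = N_h/N and N = 18000:
  stratum District I: (2300/18000)²·0.6²/357 = 1.64644e-05
  stratum District II: (3700/18000)²·1.7²/922 = 0.000132442
  stratum District III: (5300/18000)²·5.9²/808 = 0.00373508
  stratum District IV: (2700/18000)²·3.2²/598 = 0.000385284
  stratum District V: (4000/18000)²·2.3²/841 = 0.000310624
V_st = 0.00457989
V_srs = s²/n = 28.42/3526 = 0.00806012
deff = V_st / V_srs = 0.00457989/0.00806012 = 0.5682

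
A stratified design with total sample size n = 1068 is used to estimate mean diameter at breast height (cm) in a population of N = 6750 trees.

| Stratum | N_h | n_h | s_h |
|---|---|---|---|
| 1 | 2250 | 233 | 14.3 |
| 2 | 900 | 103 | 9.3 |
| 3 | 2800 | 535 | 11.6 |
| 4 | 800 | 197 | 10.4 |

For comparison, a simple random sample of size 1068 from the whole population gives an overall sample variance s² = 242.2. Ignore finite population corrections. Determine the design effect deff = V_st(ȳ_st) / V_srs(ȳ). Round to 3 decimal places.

V̂(ȳ_st) = Σ W_h² s_h²/n_h, with W_h = N_h/N and N = 6750:
  stratum 1: (2250/6750)²·14.3²/233 = 0.0975155
  stratum 2: (900/6750)²·9.3²/103 = 0.0149282
  stratum 3: (2800/6750)²·11.6²/535 = 0.0432784
  stratum 4: (800/6750)²·10.4²/197 = 0.0077121
V_st = 0.163434
V_srs = s²/n = 242.2/1068 = 0.226779
deff = V_st / V_srs = 0.163434/0.226779 = 0.7207

deff ≈ 0.721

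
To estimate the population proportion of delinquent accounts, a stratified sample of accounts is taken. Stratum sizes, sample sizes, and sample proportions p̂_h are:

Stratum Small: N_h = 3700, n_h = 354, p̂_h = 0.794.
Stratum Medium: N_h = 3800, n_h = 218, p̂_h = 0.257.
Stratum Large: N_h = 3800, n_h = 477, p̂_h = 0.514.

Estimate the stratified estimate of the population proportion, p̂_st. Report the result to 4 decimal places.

N = 11300; stratum weights W_h = N_h/N.
p̂_st = Σ W_h p̂_h = (3700·0.794 + 3800·0.257 + 3800·0.514)/11300 = 0.51926

p̂_st ≈ 0.5193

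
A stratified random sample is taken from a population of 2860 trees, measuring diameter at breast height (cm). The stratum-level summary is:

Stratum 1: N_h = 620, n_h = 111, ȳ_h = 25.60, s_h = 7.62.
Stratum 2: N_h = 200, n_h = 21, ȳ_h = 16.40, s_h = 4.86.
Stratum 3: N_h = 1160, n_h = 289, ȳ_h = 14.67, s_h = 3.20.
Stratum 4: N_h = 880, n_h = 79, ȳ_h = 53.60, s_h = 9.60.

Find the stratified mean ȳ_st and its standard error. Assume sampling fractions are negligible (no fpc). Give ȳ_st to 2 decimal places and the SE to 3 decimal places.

ȳ_st = Σ W_h ȳ_h = (620·25.60 + 200·16.40 + 1160·14.67 + 880·53.60)/2860 = 29.13888
V̂(ȳ_st) = Σ W_h² s_h²/n_h, with W_h = N_h/N and N = 2860:
  stratum 1: (620/2860)²·7.62²/111 = 0.0245832
  stratum 2: (200/2860)²·4.86²/21 = 0.00550023
  stratum 3: (1160/2860)²·3.20²/289 = 0.00582889
  stratum 4: (880/2860)²·9.60²/79 = 0.110446
V̂(ȳ_st) = 0.146358
SE(ȳ_st) = √0.146358 = 0.382568

ȳ_st ≈ 29.14, SE ≈ 0.383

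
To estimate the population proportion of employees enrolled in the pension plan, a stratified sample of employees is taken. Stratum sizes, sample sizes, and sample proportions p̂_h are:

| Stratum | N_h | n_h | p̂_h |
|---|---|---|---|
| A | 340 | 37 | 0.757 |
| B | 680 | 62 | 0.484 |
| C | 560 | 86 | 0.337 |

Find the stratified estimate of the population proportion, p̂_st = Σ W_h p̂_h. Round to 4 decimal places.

N = 1580; stratum weights W_h = N_h/N.
p̂_st = Σ W_h p̂_h = (340·0.757 + 680·0.484 + 560·0.337)/1580 = 0.49065

p̂_st ≈ 0.4906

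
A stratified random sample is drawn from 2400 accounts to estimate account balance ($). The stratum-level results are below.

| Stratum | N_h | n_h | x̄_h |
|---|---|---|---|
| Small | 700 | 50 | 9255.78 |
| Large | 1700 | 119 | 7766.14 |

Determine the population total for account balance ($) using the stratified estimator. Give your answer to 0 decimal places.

τ̂_st ≈ 19681484

τ̂_st = Σ N_h x̄_h = 700·9255.78 + 1700·7766.14 = 19681484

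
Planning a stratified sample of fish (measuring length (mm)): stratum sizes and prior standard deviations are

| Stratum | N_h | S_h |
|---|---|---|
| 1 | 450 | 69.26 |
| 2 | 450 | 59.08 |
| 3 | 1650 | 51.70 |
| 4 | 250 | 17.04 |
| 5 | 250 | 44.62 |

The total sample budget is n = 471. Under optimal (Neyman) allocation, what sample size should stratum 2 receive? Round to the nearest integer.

79

Neyman allocation: n_h = n · N_h S_h / Σ N_i S_i, with n = 471.
  stratum 1: N_h·S_h = 450·69.26 = 31167.00
  stratum 2: N_h·S_h = 450·59.08 = 26586.00
  stratum 3: N_h·S_h = 1650·51.70 = 85305.00
  stratum 4: N_h·S_h = 250·17.04 = 4260.00
  stratum 5: N_h·S_h = 250·44.62 = 11155.00
Σ N_h S_h = 158473.00
n for stratum 2 = 471·26586.00/158473.00 = 79.017 → 79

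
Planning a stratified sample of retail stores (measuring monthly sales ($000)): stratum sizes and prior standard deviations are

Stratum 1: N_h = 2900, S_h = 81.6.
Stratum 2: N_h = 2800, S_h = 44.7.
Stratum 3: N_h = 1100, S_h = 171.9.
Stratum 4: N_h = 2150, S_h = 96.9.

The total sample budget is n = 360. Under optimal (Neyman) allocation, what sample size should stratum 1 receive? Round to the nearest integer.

Neyman allocation: n_h = n · N_h S_h / Σ N_i S_i, with n = 360.
  stratum 1: N_h·S_h = 2900·81.6 = 236640.00
  stratum 2: N_h·S_h = 2800·44.7 = 125160.00
  stratum 3: N_h·S_h = 1100·171.9 = 189090.00
  stratum 4: N_h·S_h = 2150·96.9 = 208335.00
Σ N_h S_h = 759225.00
n for stratum 1 = 360·236640.00/759225.00 = 112.207 → 112

112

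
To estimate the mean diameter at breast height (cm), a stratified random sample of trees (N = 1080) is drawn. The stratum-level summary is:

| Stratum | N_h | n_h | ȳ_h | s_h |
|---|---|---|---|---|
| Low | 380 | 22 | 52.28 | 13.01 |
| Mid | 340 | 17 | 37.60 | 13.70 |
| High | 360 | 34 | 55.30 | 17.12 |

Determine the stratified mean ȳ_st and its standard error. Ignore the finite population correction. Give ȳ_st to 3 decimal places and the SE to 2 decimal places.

ȳ_st ≈ 48.665, SE ≈ 1.73

ȳ_st = Σ W_h ȳ_h = (380·52.28 + 340·37.60 + 360·55.30)/1080 = 48.66519
V̂(ȳ_st) = Σ W_h² s_h²/n_h, with W_h = N_h/N and N = 1080:
  stratum Low: (380/1080)²·13.01²/22 = 0.952471
  stratum Mid: (340/1080)²·13.70²/17 = 1.09421
  stratum High: (360/1080)²·17.12²/34 = 0.957825
V̂(ȳ_st) = 3.00451
SE(ȳ_st) = √3.00451 = 1.73335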